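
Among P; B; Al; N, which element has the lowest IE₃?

The third ionization energy removes an electron from the +2 ion. For each element: P²⁺ still has 3 valence electrons; B²⁺ still has 1 valence electron; Al²⁺ still has 1 valence electron; N²⁺ still has 3 valence electrons.
All are still removing valence electrons, so compare the +2 ions as you would atoms: IE_3 generally rises across a period (higher Z_eff) and falls down a group (larger shell), subject to the usual subshell exceptions.
Valence configurations: P²⁺ [Ne]3s²3p¹, B²⁺ [He]2s¹, Al²⁺ [Ne]3s¹, N²⁺ [He]2s²2p¹.
Approximate IE_3 values (kJ/mol): P 2914, B 3660, Al 2745, N 4578.
Putting it together, IE_3: Al < P < B < N.

Al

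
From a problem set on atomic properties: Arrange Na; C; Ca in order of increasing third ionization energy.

C < Ca < Na

After 2 electrons have been removed, what remains? Na²⁺ is already 1 electron into the core; C²⁺ still has 2 valence electrons; Ca²⁺ is the bare [Ar] core.
Pulling an electron out of a noble-gas core costs far more than removing a remaining valence electron, so Ca and Na sit at the high end of IE_3.
Approximate IE_3 values (kJ/mol): Na 6910, C 4620, Ca 4912.
Putting it together, IE_3: C < Ca < Na.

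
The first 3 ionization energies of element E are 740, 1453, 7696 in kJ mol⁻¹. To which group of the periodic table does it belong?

Group 2

Look for the largest jump between consecutive ionization energies: IE3/IE2 ≈ 5.3, far larger than any earlier ratio.
That jump marks the point where a core electron is being removed. So the atom has 2 valence electrons.
A main-group element with 2 valence electrons is in group 2.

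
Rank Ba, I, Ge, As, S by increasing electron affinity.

S is in period 3, group 16; Ge is in period 4, group 14; As is in period 4, group 15; I is in period 5, group 17; Ba is in period 6, group 2.
Electron affinity generally becomes more exothermic across a period toward the halogens and less exothermic down a group.
Neither a single period nor a single group — weigh both effects.
As > Ba: relative to Ba, both the across-period and down-group shifts push As's electron affinity up.
Ge > As: this pair runs against the simple trend — see the exception note.
S > Ge: both effects reinforce here, so S is clearly the higher of the two.
I > S: period and group pull opposite ways; the across-period shift dominates (295 vs 200 kJ/mol).
Note the exception: Ge has a higher electron affinity than As, contrary to the simple trend — adding an electron to As's half-filled 4p³ is unfavourable, so Ge (4p²) has the more exothermic EA.
For reference (kJ/mol): S 200, Ge 119, As 78, I 295, Ba 14.
So from lowest to highest: Ba < As < Ge < S < I.

Ba < As < Ge < S < I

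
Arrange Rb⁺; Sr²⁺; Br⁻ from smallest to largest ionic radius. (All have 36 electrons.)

Sr²⁺, Rb⁺, Br⁻

All of these have 36 electrons, so size is governed by nuclear charge alone: the more protons, the stronger the pull on the same electron cloud, and the smaller the ion.
Nuclear charges: Sr²⁺ (Z=38), Rb⁺ (Z=37), Br⁻ (Z=35).
Smallest to largest: Sr²⁺ < Rb⁺ < Br⁻.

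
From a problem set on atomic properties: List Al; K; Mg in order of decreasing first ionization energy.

Mg > Al > K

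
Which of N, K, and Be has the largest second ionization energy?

Consider each +1 ion: N⁺ still has 4 valence electrons; K⁺ is the bare [Ar] core; Be⁺ still has 1 valence electron.
Pulling an electron out of a noble-gas core costs far more than removing a remaining valence electron, so K sits at the high end of IE_2.
Valence configurations: N⁺ [He]2s²2p², Be⁺ [He]2s¹.
Tabulated IE_2 (kJ/mol): N 2856, K 3052, Be 1757.
Putting it together, IE_2: Be < N < K.

K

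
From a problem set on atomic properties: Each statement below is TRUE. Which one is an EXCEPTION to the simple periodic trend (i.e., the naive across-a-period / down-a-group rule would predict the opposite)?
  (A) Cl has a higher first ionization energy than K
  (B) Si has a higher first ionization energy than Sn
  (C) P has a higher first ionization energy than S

(C)

The general trend: first ionization energy increases across a period and decreases down a group.
(A) Cl (period 3, group 17) vs K (period 4, group 1): the stated order agrees with the simple trend.
(B) Si (period 3, group 14) vs Sn (period 5, group 14): the stated order agrees with the simple trend.
(C) P (period 3, group 15) vs S (period 3, group 16): the stated order contradicts the simple trend.
The exception is (C): S (3p⁴) ionizes more easily than half-filled P (3p³) because the paired 3p electron in S is pushed out by e⁻–e⁻ repulsion.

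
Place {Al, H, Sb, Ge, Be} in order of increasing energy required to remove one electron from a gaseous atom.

Al < Ge < Sb < Be < H

H is in period 1, group 1; Be is in period 2, group 2; Al is in period 3, group 13; Ge is in period 4, group 14; Sb is in period 5, group 15.
Removing the outermost electron gets harder across a period and easier down a group.
These sit on a diagonal, where the across-period and down-group effects partly cancel.
Ge > Al: the two effects oppose for this pair; the across-period effect wins (762 vs 578 kJ/mol).
Sb > Ge: period and group pull opposite ways; the across-period shift dominates (831 vs 762 kJ/mol).
Be > Sb: period and group pull opposite ways; the down-group shift dominates (900 vs 831 kJ/mol).
H > Be: the two effects oppose for this pair; the down-group effect wins (1312 vs 900 kJ/mol).
Tabulated first ionization energy (kJ/mol): H 1312, Be 900, Al 578, Ge 762, Sb 831.
So from lowest to highest: Al < Ge < Sb < Be < H.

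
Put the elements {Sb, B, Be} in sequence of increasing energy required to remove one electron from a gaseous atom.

B < Sb < Be

Be is in period 2, group 2; B is in period 2, group 13; Sb is in period 5, group 15.
Removing the outermost electron gets harder across a period and easier down a group.
Here both period and group differ, so the two effects have to be weighed against each other.
Sb > B: period and group pull opposite ways; the across-period shift dominates (831 vs 801 kJ/mol).
Be > Sb: period and group pull opposite ways; the down-group shift dominates (900 vs 831 kJ/mol).
Note the exception: Be has a higher first ionization energy than B, contrary to the simple trend — removing B's lone 2p electron is easier than breaking Be's filled 2s².
For reference (kJ/mol): Be 900, B 801, Sb 831.
So from lowest to highest: B < Sb < Be.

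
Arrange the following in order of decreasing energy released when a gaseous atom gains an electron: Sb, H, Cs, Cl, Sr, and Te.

Cl, Te, Sb, H, Cs, Sr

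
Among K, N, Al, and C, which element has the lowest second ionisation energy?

Al

IE_2 is the cost of taking one more electron from the +1 cation: K⁺ is the bare [Ar] core; N⁺ still has 4 valence electrons; Al⁺ still has 2 valence electrons; C⁺ still has 3 valence electrons.
Pulling an electron out of a noble-gas core costs far more than removing a remaining valence electron, so K sits at the high end of IE_2.
Valence configurations: N⁺ [He]2s²2p², Al⁺ [Ne]3s², C⁺ [He]2s²2p¹.
The numbers (kJ/mol): K 3052, N 2856, Al 1817, C 2353.
So the second ionization energies run Al < C < N < K.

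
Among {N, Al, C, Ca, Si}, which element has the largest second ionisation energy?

N

IE_2 is the cost of taking one more electron from the +1 cation: N⁺ still has 4 valence electrons; Al⁺ still has 2 valence electrons; C⁺ still has 3 valence electrons; Ca⁺ still has 1 valence electron; Si⁺ still has 3 valence electrons.
All are still removing valence electrons, so compare the +1 ions as you would atoms: IE_2 generally rises across a period (higher Z_eff) and falls down a group (larger shell), subject to the usual subshell exceptions.
Valence configurations: N⁺ [He]2s²2p², Al⁺ [Ne]3s², C⁺ [He]2s²2p¹, Ca⁺ [Ar]4s¹, Si⁺ [Ne]3s²3p¹.
Si⁺ loses a lone 3p electron whereas Al⁺ must break into a filled 3s² pair, so IE_2(Al) > IE_2(Si) even though Si has the higher nuclear charge.
Approximate IE_2 values (kJ/mol): N 2856, Al 1817, C 2353, Ca 1145, Si 1577.
Overall IE_2 order: Ca < Si < Al < C < N.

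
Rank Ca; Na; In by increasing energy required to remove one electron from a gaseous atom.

Removing the outermost electron gets harder across a period and easier down a group.
A diagonal step moves right (one effect) and down (the opposite effect) at once.
In > Na: period and group pull opposite ways; the across-period shift dominates (558 vs 496 kJ/mol).
Ca > In: period and group pull opposite ways; the down-group shift dominates (590 vs 558 kJ/mol).
Approximate values (kJ/mol): Na 496, Ca 590, In 558.
So from lowest to highest: Na < In < Ca.

Na, In, Ca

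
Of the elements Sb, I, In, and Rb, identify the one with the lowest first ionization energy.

Rb is in period 5, group 1; In is in period 5, group 13; Sb is in period 5, group 15; I is in period 5, group 17.
First ionization energy rises across a period (greater Z_eff holds electrons more tightly) and falls down a group (valence electrons are farther from the nucleus).
All lie in period 5, so first ionization energy increases left to right.
The lowest first ionization energy among these belongs to Rb.

Rb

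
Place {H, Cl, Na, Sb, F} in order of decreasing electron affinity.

Cl > F > Sb > H > Na

H is in period 1, group 1; F is in period 2, group 17; Na is in period 3, group 1; Cl is in period 3, group 17; Sb is in period 5, group 15.
Adding an electron releases more energy for atoms nearer the top right (short of the noble gases).
Neither a single period nor a single group — weigh both effects.
H > Na: H sits above Na in group 1, so the down-group effect alone puts H higher.
Sb > H: period and group pull opposite ways; the across-period shift dominates (103 vs 73 kJ/mol).
F > Sb: both effects reinforce here, so F is clearly the higher of the two.
Cl > F: this pair runs against the simple trend — see the exception note.
Note the exception: Cl has a higher electron affinity than F, contrary to the simple trend — F's small 2p subshell makes the incoming electron feel strong e⁻–e⁻ repulsion, so Cl actually releases more energy on gaining an electron.
For reference (kJ/mol): H 73, F 328, Na 53, Cl 349, Sb 103.
So from highest to lowest: Cl > F > Sb > H > Na.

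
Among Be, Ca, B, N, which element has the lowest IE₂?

IE_2 is the cost of taking one more electron from the +1 cation: Be⁺ still has 1 valence electron; Ca⁺ still has 1 valence electron; B⁺ still has 2 valence electrons; N⁺ still has 4 valence electrons.
All are still removing valence electrons, so compare the +1 ions as you would atoms: IE_2 generally rises across a period (higher Z_eff) and falls down a group (larger shell), subject to the usual subshell exceptions.
Valence configurations: Be⁺ [He]2s¹, Ca⁺ [Ar]4s¹, B⁺ [He]2s², N⁺ [He]2s²2p².
Approximate IE_2 values (kJ/mol): Be 1757, Ca 1145, B 2427, N 2856.
Hence IE_2: Ca < Be < B < N.

Ca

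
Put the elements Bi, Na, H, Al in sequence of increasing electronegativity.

Smaller atoms with higher effective nuclear charge are more electronegative.
Here both period and group differ, so the two effects have to be weighed against each other.
Al > Na: both are in period 3; the period trend gives Al the larger value.
Bi > Al: the two effects oppose for this pair; the across-period effect wins (2.02 vs 1.61).
H > Bi: the two effects oppose for this pair; the down-group effect wins (2.20 vs 2.02).
For reference (Pauling): H 2.20, Na 0.93, Al 1.61, Bi 2.02.
So from lowest to highest: Na < Al < Bi < H.

Na < Al < Bi < H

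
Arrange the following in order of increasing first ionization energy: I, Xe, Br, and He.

I < Br < Xe < He

He is in period 1, group 18; Br is in period 4, group 17; I is in period 5, group 17; Xe is in period 5, group 18.
Removing the outermost electron gets harder across a period and easier down a group.
Neither a single period nor a single group — weigh both effects.
Br > I: they share group 17; the group trend gives Br the larger value.
Xe > Br: period and group pull opposite ways; the across-period shift dominates (1170 vs 1140 kJ/mol).
He > Xe: they share group 18; the group trend gives He the larger value.
Approximate values (kJ/mol): He 2372, Br 1140, I 1008, Xe 1170.
So from lowest to highest: I < Br < Xe < He.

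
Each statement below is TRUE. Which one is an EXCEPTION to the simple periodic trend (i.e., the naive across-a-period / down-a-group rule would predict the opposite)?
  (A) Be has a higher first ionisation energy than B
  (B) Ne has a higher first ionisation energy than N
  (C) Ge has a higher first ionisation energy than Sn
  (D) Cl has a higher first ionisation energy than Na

The general trend: first ionisation energy increases across a period and decreases down a group.
(A) Be (period 2, group 2) vs B (period 2, group 13): the stated order contradicts the simple trend.
(B) Ne (period 2, group 18) vs N (period 2, group 15): the stated order agrees with the simple trend.
(C) Ge (period 4, group 14) vs Sn (period 5, group 14): the stated order agrees with the simple trend.
(D) Cl (period 3, group 17) vs Na (period 3, group 1): the stated order agrees with the simple trend.
The exception is (A): removing B's lone 2p electron is easier than breaking Be's filled 2s².

(A)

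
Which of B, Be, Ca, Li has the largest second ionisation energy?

Li

IE_2 is the cost of taking one more electron from the +1 cation: B⁺ still has 2 valence electrons; Be⁺ still has 1 valence electron; Ca⁺ still has 1 valence electron; Li⁺ is the bare [He] core.
Breaking into a closed-shell core is much more expensive than removing a leftover valence electron — Li has the largest IE_2 here.
Valence configurations: B⁺ [He]2s², Be⁺ [He]2s¹, Ca⁺ [Ar]4s¹.
Tabulated IE_2 (kJ/mol): B 2427, Be 1757, Ca 1145, Li 7298.
Hence IE_2: Ca < Be < B < Li.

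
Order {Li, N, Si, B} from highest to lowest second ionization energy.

Li > N > B > Si

After 1 electron has been removed, what remains? Li⁺ is the bare [He] core; N⁺ still has 4 valence electrons; Si⁺ still has 3 valence electrons; B⁺ still has 2 valence electrons.
Pulling an electron out of a noble-gas core costs far more than removing a remaining valence electron, so Li sits at the high end of IE_2.
Valence configurations: N⁺ [He]2s²2p², Si⁺ [Ne]3s²3p¹, B⁺ [He]2s².
The numbers (kJ/mol): Li 7298, N 2856, Si 1577, B 2427.
Putting it together, IE_2: Si < B < N < Li.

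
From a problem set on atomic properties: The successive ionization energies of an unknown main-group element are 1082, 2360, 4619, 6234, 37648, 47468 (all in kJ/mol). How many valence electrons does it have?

Look for the largest jump between consecutive ionization energies: IE5/IE4 ≈ 6.0, far larger than any earlier ratio.
That jump marks the point where a core electron is being removed. So the atom has 4 valence electrons.

4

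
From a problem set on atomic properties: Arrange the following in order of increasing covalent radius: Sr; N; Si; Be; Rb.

Be is in period 2, group 2; N is in period 2, group 15; Si is in period 3, group 14; Rb is in period 5, group 1; Sr is in period 5, group 2.
Atomic radius shrinks across a period as nuclear charge pulls the same shell inward, and grows down a group as new shells are added.
Neither a single period nor a single group — weigh both effects.
Be > N: both are in period 2; the period trend gives Be the larger value.
Si > Be: period and group pull opposite ways; the down-group shift dominates (116 vs 102 pm).
Sr > Si: both effects reinforce here, so Sr is clearly the larger of the two.
Rb > Sr: Rb lies to the left of Sr in period 5, so the across-period effect alone puts Rb larger.
For reference (pm): Be 102, N 71, Si 116, Rb 210, Sr 185.
So from smallest to largest: N < Be < Si < Sr < Rb.

N < Be < Si < Sr < Rb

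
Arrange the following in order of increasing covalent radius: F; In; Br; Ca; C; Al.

F < C < Br < Al < In < Ca

C is in period 2, group 14; F is in period 2, group 17; Al is in period 3, group 13; Ca is in period 4, group 2; Br is in period 4, group 17; In is in period 5, group 13.
Radius decreases left→right (rising Z_eff, same n) and increases top→bottom (higher n).
These span different periods and groups, so the two trends combine.
C > F: both are in period 2; the period trend gives C the larger value.
Br > C: period and group pull opposite ways; the down-group shift dominates (114 vs 75 pm).
Al > Br: the two effects oppose for this pair; the across-period effect wins (126 vs 114 pm).
In > Al: In sits below Al in group 13, so the down-group effect alone puts In larger.
Ca > In: the two effects oppose for this pair; the across-period effect wins (171 vs 142 pm).
Approximate values (pm): C 75, F 64, Al 126, Ca 171, Br 114, In 142.
So from smallest to largest: F < C < Br < Al < In < Ca.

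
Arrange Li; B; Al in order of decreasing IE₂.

Li, B, Al

IE_2 is the cost of taking one more electron from the +1 cation: Li⁺ is the bare [He] core; B⁺ still has 2 valence electrons; Al⁺ still has 2 valence electrons.
Breaking into a closed-shell core is much more expensive than removing a leftover valence electron — Li has the largest IE_2 here.
Valence configurations: B⁺ [He]2s², Al⁺ [Ne]3s².
The numbers (kJ/mol): Li 7298, B 2427, Al 1817.
Hence IE_2: Al < B < Li.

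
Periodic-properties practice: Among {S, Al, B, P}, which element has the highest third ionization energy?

B

IE_3 is the cost of taking one more electron from the +2 cation: S²⁺ still has 4 valence electrons; Al²⁺ still has 1 valence electron; B²⁺ still has 1 valence electron; P²⁺ still has 3 valence electrons.
All are still removing valence electrons, so compare the +2 ions as you would atoms: IE_3 generally rises across a period (higher Z_eff) and falls down a group (larger shell), subject to the usual subshell exceptions.
Valence configurations: S²⁺ [Ne]3s²3p², Al²⁺ [Ne]3s¹, B²⁺ [He]2s¹, P²⁺ [Ne]3s²3p¹.
Tabulated IE_3 (kJ/mol): S 3357, Al 2745, B 3660, P 2914.
Overall IE_3 order: Al < P < S < B.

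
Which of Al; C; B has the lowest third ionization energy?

IE_3 is the cost of taking one more electron from the +2 cation: Al²⁺ still has 1 valence electron; C²⁺ still has 2 valence electrons; B²⁺ still has 1 valence electron.
All are still removing valence electrons, so compare the +2 ions as you would atoms: IE_3 generally rises across a period (higher Z_eff) and falls down a group (larger shell), subject to the usual subshell exceptions.
Valence configurations: Al²⁺ [Ne]3s¹, C²⁺ [He]2s², B²⁺ [He]2s¹.
Approximate IE_3 values (kJ/mol): Al 2745, C 4620, B 3660.
Putting it together, IE_3: Al < B < C.

Al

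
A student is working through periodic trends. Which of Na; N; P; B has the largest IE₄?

B

Consider each +3 ion: Na³⁺ is already 2 electrons into the core; N³⁺ still has 2 valence electrons; P³⁺ still has 2 valence electrons; B³⁺ is the bare [He] core.
Core electrons are held far more tightly than valence electrons, so Na and B top the IE_4 order.
Valence configurations: N³⁺ [He]2s², P³⁺ [Ne]3s².
Approximate IE_4 values (kJ/mol): Na 9543, N 7475, P 4964, B 25026.
Hence IE_4: P < N < Na < B.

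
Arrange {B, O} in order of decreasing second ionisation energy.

O, B

The second ionization energy removes an electron from the +1 ion. For each element: B⁺ still has 2 valence electrons; O⁺ still has 5 valence electrons.
All are still removing valence electrons, so compare the +1 ions as you would atoms: IE_2 generally rises across a period (higher Z_eff) and falls down a group (larger shell), subject to the usual subshell exceptions.
Valence configurations: B⁺ [He]2s², O⁺ [He]2s²2p³.
Tabulated IE_2 (kJ/mol): B 2427, O 3388.
So the second ionization energies run B < O.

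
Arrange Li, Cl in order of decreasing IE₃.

Consider each +2 ion: Li²⁺ is already 1 electron into the core; Cl²⁺ still has 5 valence electrons.
Breaking into a closed-shell core is much more expensive than removing a leftover valence electron — Li has the largest IE_3 here.
The numbers (kJ/mol): Li 11815, Cl 3822.
Hence IE_3: Cl < Li.

Li, Cl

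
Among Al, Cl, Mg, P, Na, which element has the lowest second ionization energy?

The second ionization energy removes an electron from the +1 ion. For each element: Al⁺ still has 2 valence electrons; Cl⁺ still has 6 valence electrons; Mg⁺ still has 1 valence electron; P⁺ still has 4 valence electrons; Na⁺ is the bare [Ne] core.
Pulling an electron out of a noble-gas core costs far more than removing a remaining valence electron, so Na sits at the high end of IE_2.
Valence configurations: Al⁺ [Ne]3s², Cl⁺ [Ne]3s²3p⁴, Mg⁺ [Ne]3s¹, P⁺ [Ne]3s²3p².
Approximate IE_2 values (kJ/mol): Al 1817, Cl 2298, Mg 1451, P 1907, Na 4562.
Hence IE_2: Mg < Al < P < Cl < Na.

Mg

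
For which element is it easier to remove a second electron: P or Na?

P

After 1 electron has been removed, what remains? P⁺ still has 4 valence electrons; Na⁺ is the bare [Ne] core.
Core electrons are held far more tightly than valence electrons, so Na tops the IE_2 order.
The numbers (kJ/mol): P 1907, Na 4562.
So the second ionization energies run P < Na.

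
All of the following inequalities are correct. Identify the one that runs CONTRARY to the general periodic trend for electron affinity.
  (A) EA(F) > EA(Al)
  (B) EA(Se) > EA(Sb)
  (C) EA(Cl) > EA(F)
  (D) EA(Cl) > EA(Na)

(C)

The general trend: electron affinity increases across a period and decreases down a group.
(A) F (period 2, group 17) vs Al (period 3, group 13): the stated order agrees with the simple trend.
(B) Se (period 4, group 16) vs Sb (period 5, group 15): the stated order agrees with the simple trend.
(C) Cl (period 3, group 17) vs F (period 2, group 17): the stated order contradicts the simple trend.
(D) Cl (period 3, group 17) vs Na (period 3, group 1): the stated order agrees with the simple trend.
The exception is (C): F's small 2p subshell makes the incoming electron feel strong e⁻–e⁻ repulsion, so Cl actually releases more energy on gaining an electron.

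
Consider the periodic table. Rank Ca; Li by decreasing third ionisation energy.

Consider each +2 ion: Ca²⁺ is the bare [Ar] core; Li²⁺ is already 1 electron into the core.
All of these are removing an electron from a noble-gas core or deeper; the smaller core (lower principal quantum number) is held far more tightly, and within a period the higher nuclear charge binds the same core more tightly.
Tabulated IE_3 (kJ/mol): Ca 4912, Li 11815.
Hence IE_3: Ca < Li.

Li, Ca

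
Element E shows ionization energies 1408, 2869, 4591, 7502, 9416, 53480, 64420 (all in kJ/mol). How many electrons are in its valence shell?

5

Look for the largest jump between consecutive ionization energies: IE6/IE5 ≈ 5.7, far larger than any earlier ratio.
That jump marks the point where a core electron is being removed. So the atom has 5 valence electrons.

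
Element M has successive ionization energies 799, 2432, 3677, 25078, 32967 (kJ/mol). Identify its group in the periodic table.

Look for the largest jump between consecutive ionization energies: IE4/IE3 ≈ 6.8, far larger than any earlier ratio.
That jump marks the point where a core electron is being removed. So the atom has 3 valence electrons.
A main-group element with 3 valence electrons is in group 13.

Group 13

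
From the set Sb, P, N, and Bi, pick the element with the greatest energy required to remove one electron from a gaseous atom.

IE₁ increases left→right with effective nuclear charge and decreases top→bottom as the valence shell moves farther out.
All are in group 15, so first ionization energy increases up the group.
The greatest energy required to remove one electron from a gaseous atom among these belongs to N.

N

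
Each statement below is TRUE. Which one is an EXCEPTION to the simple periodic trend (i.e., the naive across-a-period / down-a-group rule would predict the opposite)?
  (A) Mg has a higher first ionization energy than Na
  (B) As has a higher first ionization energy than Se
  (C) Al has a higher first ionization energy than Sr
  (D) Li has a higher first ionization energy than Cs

The general trend: first ionization energy increases across a period and decreases down a group.
(A) Mg (period 3, group 2) vs Na (period 3, group 1): the stated order agrees with the simple trend.
(B) As (period 4, group 15) vs Se (period 4, group 16): the stated order contradicts the simple trend.
(C) Al (period 3, group 13) vs Sr (period 5, group 2): the stated order agrees with the simple trend.
(D) Li (period 2, group 1) vs Cs (period 6, group 1): the stated order agrees with the simple trend.
The exception is (B): Se (4p⁴) ionizes more easily than half-filled As (4p³).

(B)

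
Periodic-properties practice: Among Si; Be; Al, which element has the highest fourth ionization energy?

After 3 electrons have been removed, what remains? Si³⁺ still has 1 valence electron; Be³⁺ is already 1 electron into the core; Al³⁺ is the bare [Ne] core.
Pulling an electron out of a noble-gas core costs far more than removing a remaining valence electron, so Al and Be sit at the high end of IE_4.
Tabulated IE_4 (kJ/mol): Si 4356, Be 21007, Al 11577.
Overall IE_4 order: Si < Al < Be.

Be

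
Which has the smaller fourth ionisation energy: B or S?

S

The fourth ionization energy removes an electron from the +3 ion. For each element: B³⁺ is the bare [He] core; S³⁺ still has 3 valence electrons.
Core electrons are held far more tightly than valence electrons, so B tops the IE_4 order.
Tabulated IE_4 (kJ/mol): B 25026, S 4556.
Putting it together, IE_4: S < B.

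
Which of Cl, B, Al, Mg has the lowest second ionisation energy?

Mg

Consider each +1 ion: Cl⁺ still has 6 valence electrons; B⁺ still has 2 valence electrons; Al⁺ still has 2 valence electrons; Mg⁺ still has 1 valence electron.
All are still removing valence electrons, so compare the +1 ions as you would atoms: IE_2 generally rises across a period (higher Z_eff) and falls down a group (larger shell), subject to the usual subshell exceptions.
Valence configurations: Cl⁺ [Ne]3s²3p⁴, B⁺ [He]2s², Al⁺ [Ne]3s², Mg⁺ [Ne]3s¹.
The numbers (kJ/mol): Cl 2298, B 2427, Al 1817, Mg 1451.
So the second ionization energies run Mg < Al < Cl < B.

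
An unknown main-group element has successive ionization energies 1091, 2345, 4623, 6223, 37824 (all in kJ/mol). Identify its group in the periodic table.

Look for the largest jump between consecutive ionization energies: IE5/IE4 ≈ 6.1, far larger than any earlier ratio.
That jump marks the point where a core electron is being removed. So the atom has 4 valence electrons.
A main-group element with 4 valence electrons is in group 14.

Group 14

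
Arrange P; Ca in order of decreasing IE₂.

After 1 electron has been removed, what remains? P⁺ still has 4 valence electrons; Ca⁺ still has 1 valence electron.
All are still removing valence electrons, so compare the +1 ions as you would atoms: IE_2 generally rises across a period (higher Z_eff) and falls down a group (larger shell), subject to the usual subshell exceptions.
Valence configurations: P⁺ [Ne]3s²3p², Ca⁺ [Ar]4s¹.
Tabulated IE_2 (kJ/mol): P 1907, Ca 1145.
So the second ionization energies run Ca < P.

P > Ca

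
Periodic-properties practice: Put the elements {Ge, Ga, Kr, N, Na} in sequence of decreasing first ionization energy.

N, Kr, Ge, Ga, Na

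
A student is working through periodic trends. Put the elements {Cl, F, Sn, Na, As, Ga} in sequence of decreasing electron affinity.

Cl > F > Sn > As > Na > Ga

F is in period 2, group 17; Na is in period 3, group 1; Cl is in period 3, group 17; Ga is in period 4, group 13; As is in period 4, group 15; Sn is in period 5, group 14.
EA tends to increase across a period and decrease down a group, though the pattern is less regular than for IE or radius.
Here both period and group differ, so the two effects have to be weighed against each other.
Na > Ga: the two effects oppose for this pair; the down-group effect wins (53 vs 29 kJ/mol).
As > Na: period and group pull opposite ways; the across-period shift dominates (78 vs 53 kJ/mol).
Sn > As: this pair runs against the simple trend — see the exception note.
F > Sn: both effects reinforce here, so F is clearly the higher of the two.
Cl > F: this pair runs against the simple trend — see the exception note.
Note the exception: Sn has a higher electron affinity than As, contrary to the simple trend — adding an electron to As's half-filled np³ subshell costs electron-pairing energy.
Note the exception: Cl has a higher electron affinity than F, contrary to the simple trend — F's small 2p subshell makes the incoming electron feel strong e⁻–e⁻ repulsion, so Cl actually releases more energy on gaining an electron.
For reference (kJ/mol): F 328, Na 53, Cl 349, Ga 29, As 78, Sn 107.
So from highest to lowest: Cl > F > Sn > As > Na > Ga.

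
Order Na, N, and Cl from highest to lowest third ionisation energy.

Na > N > Cl

IE_3 is the cost of taking one more electron from the +2 cation: Na²⁺ is already 1 electron into the core; N²⁺ still has 3 valence electrons; Cl²⁺ still has 5 valence electrons.
Core electrons are held far more tightly than valence electrons, so Na tops the IE_3 order.
Valence configurations: N²⁺ [He]2s²2p¹, Cl²⁺ [Ne]3s²3p³.
Tabulated IE_3 (kJ/mol): Na 6910, N 4578, Cl 3822.
Overall IE_3 order: Cl < N < Na.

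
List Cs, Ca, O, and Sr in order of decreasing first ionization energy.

O > Ca > Sr > Cs

O is in period 2, group 16; Ca is in period 4, group 2; Sr is in period 5, group 2; Cs is in period 6, group 1.
First ionization energy rises across a period (greater Z_eff holds electrons more tightly) and falls down a group (valence electrons are farther from the nucleus).
These span different periods and groups, so the two trends combine.
Sr > Cs: relative to Cs, both the across-period and down-group shifts push Sr's first ionization energy up.
Ca > Sr: Ca sits above Sr in group 2, so the down-group effect alone puts Ca higher.
O > Ca: both effects reinforce here, so O is clearly the higher of the two.
Approximate values (kJ/mol): O 1314, Ca 590, Sr 550, Cs 376.
So from highest to lowest: O > Ca > Sr > Cs.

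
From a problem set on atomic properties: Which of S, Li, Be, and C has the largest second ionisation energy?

After 1 electron has been removed, what remains? S⁺ still has 5 valence electrons; Li⁺ is the bare [He] core; Be⁺ still has 1 valence electron; C⁺ still has 3 valence electrons.
Core electrons are held far more tightly than valence electrons, so Li tops the IE_2 order.
Valence configurations: S⁺ [Ne]3s²3p³, Be⁺ [He]2s¹, C⁺ [He]2s²2p¹.
Tabulated IE_2 (kJ/mol): S 2252, Li 7298, Be 1757, C 2353.
Putting it together, IE_2: Be < S < C < Li.

Li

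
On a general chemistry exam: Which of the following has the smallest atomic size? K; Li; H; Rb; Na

H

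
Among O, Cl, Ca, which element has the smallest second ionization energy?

Consider each +1 ion: O⁺ still has 5 valence electrons; Cl⁺ still has 6 valence electrons; Ca⁺ still has 1 valence electron.
All are still removing valence electrons, so compare the +1 ions as you would atoms: IE_2 generally rises across a period (higher Z_eff) and falls down a group (larger shell), subject to the usual subshell exceptions.
Valence configurations: O⁺ [He]2s²2p³, Cl⁺ [Ne]3s²3p⁴, Ca⁺ [Ar]4s¹.
Approximate IE_2 values (kJ/mol): O 3388, Cl 2298, Ca 1145.
Hence IE_2: Ca < Cl < O.

Ca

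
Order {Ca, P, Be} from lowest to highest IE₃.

P < Ca < Be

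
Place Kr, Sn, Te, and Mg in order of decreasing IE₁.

Kr, Te, Mg, Sn

Mg is in period 3, group 2; Kr is in period 4, group 18; Sn is in period 5, group 14; Te is in period 5, group 16.
First ionization energy rises across a period (greater Z_eff holds electrons more tightly) and falls down a group (valence electrons are farther from the nucleus).
These span different periods and groups, so the two trends combine.
Mg > Sn: the two effects oppose for this pair; the down-group effect wins (738 vs 709 kJ/mol).
Te > Mg: the two effects oppose for this pair; the across-period effect wins (869 vs 738 kJ/mol).
Kr > Te: relative to Te, both the across-period and down-group shifts push Kr's first ionization energy up.
For reference (kJ/mol): Mg 738, Kr 1351, Sn 709, Te 869.
So from highest to lowest: Kr > Te > Mg > Sn.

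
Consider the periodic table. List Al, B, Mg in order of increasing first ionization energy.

Al, Mg, B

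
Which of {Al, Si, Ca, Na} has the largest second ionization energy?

Na

The second ionization energy removes an electron from the +1 ion. For each element: Al⁺ still has 2 valence electrons; Si⁺ still has 3 valence electrons; Ca⁺ still has 1 valence electron; Na⁺ is the bare [Ne] core.
Breaking into a closed-shell core is much more expensive than removing a leftover valence electron — Na has the largest IE_2 here.
Valence configurations: Al⁺ [Ne]3s², Si⁺ [Ne]3s²3p¹, Ca⁺ [Ar]4s¹.
Si⁺ loses a lone 3p electron whereas Al⁺ must break into a filled 3s² pair, so IE_2(Al) > IE_2(Si) even though Si has the higher nuclear charge.
The numbers (kJ/mol): Al 1817, Si 1577, Ca 1145, Na 4562.
Putting it together, IE_2: Ca < Si < Al < Na.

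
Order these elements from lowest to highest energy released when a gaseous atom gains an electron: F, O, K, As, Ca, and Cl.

O is in period 2, group 16; F is in period 2, group 17; Cl is in period 3, group 17; K is in period 4, group 1; Ca is in period 4, group 2; As is in period 4, group 15.
Atoms with high Z_eff and room in the valence shell (especially the halogens) have the most exothermic electron affinities.
Neither a single period nor a single group — weigh both effects.
K > Ca: this pair runs against the simple trend — see the exception note.
As > K: As lies to the right of K in period 4, so the across-period effect alone puts As higher.
O > As: relative to As, both the across-period and down-group shifts push O's electron affinity up.
F > O: both are in period 2; the period trend gives F the larger value.
Cl > F: this pair runs against the simple trend — see the exception note.
Note the exception: K has a higher electron affinity than Ca, contrary to the simple trend — adding an electron to Ca (ns²) has to open a new, higher-energy np subshell, which is unfavourable.
Note the exception: Cl has a higher electron affinity than F, contrary to the simple trend — F's small 2p subshell makes the incoming electron feel strong e⁻–e⁻ repulsion, so Cl actually releases more energy on gaining an electron.
Tabulated electron affinity (kJ/mol): O 141, F 328, Cl 349, K 48, Ca 2, As 78.
So from lowest to highest: Ca < K < As < O < F < Cl.

Ca < K < As < O < F < Cl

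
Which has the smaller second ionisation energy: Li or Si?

The second ionization energy removes an electron from the +1 ion. For each element: Li⁺ is the bare [He] core; Si⁺ still has 3 valence electrons.
Breaking into a closed-shell core is much more expensive than removing a leftover valence electron — Li has the largest IE_2 here.
Tabulated IE_2 (kJ/mol): Li 7298, Si 1577.
Putting it together, IE_2: Si < Li.

Si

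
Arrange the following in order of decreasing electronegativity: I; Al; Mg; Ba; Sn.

I > Sn > Al > Mg > Ba

Mg is in period 3, group 2; Al is in period 3, group 13; Sn is in period 5, group 14; I is in period 5, group 17; Ba is in period 6, group 2.
Smaller atoms with higher effective nuclear charge are more electronegative.
Neither a single period nor a single group — weigh both effects.
Mg > Ba: they share group 2; the group trend gives Mg the larger value.
Al > Mg: both are in period 3; the period trend gives Al the larger value.
Sn > Al: period and group pull opposite ways; the across-period shift dominates (1.96 vs 1.61).
I > Sn: both are in period 5; the period trend gives I the larger value.
Tabulated electronegativity (Pauling): Mg 1.31, Al 1.61, Sn 1.96, I 2.66, Ba 0.89.
So from highest to lowest: I > Sn > Al > Mg > Ba.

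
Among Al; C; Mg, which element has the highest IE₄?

IE_4 is the cost of taking one more electron from the +3 cation: Al³⁺ is the bare [Ne] core; C³⁺ still has 1 valence electron; Mg³⁺ is already 1 electron into the core.
Pulling an electron out of a noble-gas core costs far more than removing a remaining valence electron, so Mg and Al sit at the high end of IE_4.
Approximate IE_4 values (kJ/mol): Al 11577, C 6223, Mg 10543.
Putting it together, IE_4: C < Mg < Al.

Al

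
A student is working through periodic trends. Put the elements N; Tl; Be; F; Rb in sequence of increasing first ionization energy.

Rb, Tl, Be, N, F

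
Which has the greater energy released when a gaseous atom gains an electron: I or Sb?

Sb is in period 5, group 15; I is in period 5, group 17.
Electron affinity generally becomes more exothermic across a period toward the halogens and less exothermic down a group.
All lie in period 5, so electron affinity increases left to right.
So I has the greater energy released when a gaseous atom gains an electron (I > Sb).

I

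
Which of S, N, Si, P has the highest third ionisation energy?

After 2 electrons have been removed, what remains? S²⁺ still has 4 valence electrons; N²⁺ still has 3 valence electrons; Si²⁺ still has 2 valence electrons; P²⁺ still has 3 valence electrons.
All are still removing valence electrons, so compare the +2 ions as you would atoms: IE_3 generally rises across a period (higher Z_eff) and falls down a group (larger shell), subject to the usual subshell exceptions.
Valence configurations: S²⁺ [Ne]3s²3p², N²⁺ [He]2s²2p¹, Si²⁺ [Ne]3s², P²⁺ [Ne]3s²3p¹.
P²⁺ loses a lone 3p electron whereas Si²⁺ must break into a filled 3s² pair, so IE_3(Si) > IE_3(P) even though P has the higher nuclear charge.
The numbers (kJ/mol): S 3357, N 4578, Si 3232, P 2914.
Hence IE_3: P < Si < S < N.

N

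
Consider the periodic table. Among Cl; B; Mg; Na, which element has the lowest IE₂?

Mg

The second ionization energy removes an electron from the +1 ion. For each element: Cl⁺ still has 6 valence electrons; B⁺ still has 2 valence electrons; Mg⁺ still has 1 valence electron; Na⁺ is the bare [Ne] core.
Breaking into a closed-shell core is much more expensive than removing a leftover valence electron — Na has the largest IE_2 here.
Valence configurations: Cl⁺ [Ne]3s²3p⁴, B⁺ [He]2s², Mg⁺ [Ne]3s¹.
Approximate IE_2 values (kJ/mol): Cl 2298, B 2427, Mg 1451, Na 4562.
Putting it together, IE_2: Mg < Cl < B < Na.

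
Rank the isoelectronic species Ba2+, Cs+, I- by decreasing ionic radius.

I- > Cs+ > Ba2+

All of these have 54 electrons, so size is governed by nuclear charge alone: the more protons, the stronger the pull on the same electron cloud, and the smaller the ion.
Nuclear charges: Ba2+ (Z=56), Cs+ (Z=55), I- (Z=53).
Largest to smallest: I- > Cs+ > Ba2+.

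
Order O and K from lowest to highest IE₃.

The third ionization energy removes an electron from the +2 ion. For each element: O²⁺ still has 4 valence electrons; K²⁺ is already 1 electron into the core.
Usually core removal costs more than valence removal, but here the competition is close: a tightly held n=2 valence electron can cost more to remove than an n=3 core electron, so the actual values have to decide it.
Approximate IE_3 values (kJ/mol): O 5300, K 4420.
Putting it together, IE_3: K < O.

K < O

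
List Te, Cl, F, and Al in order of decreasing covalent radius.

Te > Al > Cl > F

Radius decreases left→right (rising Z_eff, same n) and increases top→bottom (higher n).
These span different periods and groups, so the two trends combine.
Cl > F: Cl sits below F in group 17, so the down-group effect alone puts Cl larger.
Al > Cl: both are in period 3; the period trend gives Al the larger value.
Te > Al: the two effects oppose for this pair; the down-group effect wins (136 vs 126 pm).
Approximate values (pm): F 64, Al 126, Cl 99, Te 136.
So from largest to smallest: Te > Al > Cl > F.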